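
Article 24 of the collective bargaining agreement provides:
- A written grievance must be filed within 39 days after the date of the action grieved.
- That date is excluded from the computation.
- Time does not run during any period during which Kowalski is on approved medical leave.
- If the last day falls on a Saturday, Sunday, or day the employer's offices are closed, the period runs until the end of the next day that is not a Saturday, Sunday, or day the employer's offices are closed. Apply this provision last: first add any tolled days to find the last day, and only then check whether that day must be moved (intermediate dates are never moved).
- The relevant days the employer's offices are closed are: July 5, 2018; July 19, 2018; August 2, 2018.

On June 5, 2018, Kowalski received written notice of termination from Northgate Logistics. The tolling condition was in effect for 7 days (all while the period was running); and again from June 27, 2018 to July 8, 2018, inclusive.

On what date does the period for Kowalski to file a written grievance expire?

39 days after June 5, 2018 is July 14, 2018.
Tolling adds 7 days: July 14, 2018 + 7 days = July 21, 2018.
From June 27, 2018 through July 8, 2018 inclusive is 12 days; tolling adds 12 days: July 21, 2018 + 12 days = August 2, 2018.
August 2, 2018 is a listed holiday. The next qualifying day is August 3, 2018.

August 3, 2018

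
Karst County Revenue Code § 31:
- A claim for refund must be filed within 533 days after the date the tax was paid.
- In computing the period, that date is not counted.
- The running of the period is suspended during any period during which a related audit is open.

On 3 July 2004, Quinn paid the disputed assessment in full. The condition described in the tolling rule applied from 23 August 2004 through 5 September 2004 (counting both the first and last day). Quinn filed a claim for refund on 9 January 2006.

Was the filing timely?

533 days after 3 July 2004 is December 18, 2005.
From August 23, 2004 through September 5, 2004 inclusive is 14 days; tolling adds 14 days: December 18, 2005 + 14 days = January 1, 2006.
The deadline is January 1, 2006; the filing on January 9, 2006 is after that date.

No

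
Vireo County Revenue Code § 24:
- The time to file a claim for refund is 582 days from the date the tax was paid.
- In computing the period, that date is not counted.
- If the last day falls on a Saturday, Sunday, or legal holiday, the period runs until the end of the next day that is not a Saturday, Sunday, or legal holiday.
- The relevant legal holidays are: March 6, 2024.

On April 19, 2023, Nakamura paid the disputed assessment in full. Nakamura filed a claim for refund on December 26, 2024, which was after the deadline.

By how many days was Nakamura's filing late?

582 days after April 19, 2023 is November 21, 2024.
November 21, 2024 is a Thursday and not a legal holiday, so no extension applies.
The deadline is November 21, 2024; from November 21, 2024 to December 26, 2024 is 35 days.

35 days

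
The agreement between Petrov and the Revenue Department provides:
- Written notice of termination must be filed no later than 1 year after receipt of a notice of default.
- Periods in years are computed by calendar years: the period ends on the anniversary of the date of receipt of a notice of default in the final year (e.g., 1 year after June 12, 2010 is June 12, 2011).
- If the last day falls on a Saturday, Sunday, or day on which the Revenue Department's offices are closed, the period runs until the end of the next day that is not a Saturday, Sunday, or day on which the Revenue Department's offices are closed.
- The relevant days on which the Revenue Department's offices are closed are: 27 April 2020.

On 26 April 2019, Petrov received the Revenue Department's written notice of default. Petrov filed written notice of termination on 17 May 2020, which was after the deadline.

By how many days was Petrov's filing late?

19 days

1 year after 26 April 2019 is April 26, 2020.
April 26, 2020 is Sunday; April 27, 2020 is a listed holiday. The next qualifying day is April 28, 2020.
The deadline is April 28, 2020; from April 28, 2020 to May 17, 2020 is 19 days.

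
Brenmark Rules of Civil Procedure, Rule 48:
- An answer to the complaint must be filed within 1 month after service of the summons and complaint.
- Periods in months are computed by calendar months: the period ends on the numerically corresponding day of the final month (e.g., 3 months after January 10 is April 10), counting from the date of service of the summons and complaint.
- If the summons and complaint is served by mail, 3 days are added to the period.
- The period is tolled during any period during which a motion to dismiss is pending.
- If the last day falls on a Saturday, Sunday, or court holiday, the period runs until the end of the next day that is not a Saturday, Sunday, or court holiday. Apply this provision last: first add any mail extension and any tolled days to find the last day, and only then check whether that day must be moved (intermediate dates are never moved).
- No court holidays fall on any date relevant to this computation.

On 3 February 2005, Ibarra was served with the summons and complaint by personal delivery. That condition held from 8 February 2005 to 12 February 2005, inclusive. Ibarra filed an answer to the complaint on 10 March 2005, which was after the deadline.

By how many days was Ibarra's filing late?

1 month after 3 February 2005 is March 3, 2005.
Service was not by mail, so no mail extension applies.
From February 8, 2005 through February 12, 2005 inclusive is 5 days; tolling adds 5 days: March 3, 2005 + 5 days = March 8, 2005.
March 8, 2005 is a Tuesday and not a court holiday, so no extension applies.
The deadline is March 8, 2005; from March 8, 2005 to March 10, 2005 is 2 days.

2 days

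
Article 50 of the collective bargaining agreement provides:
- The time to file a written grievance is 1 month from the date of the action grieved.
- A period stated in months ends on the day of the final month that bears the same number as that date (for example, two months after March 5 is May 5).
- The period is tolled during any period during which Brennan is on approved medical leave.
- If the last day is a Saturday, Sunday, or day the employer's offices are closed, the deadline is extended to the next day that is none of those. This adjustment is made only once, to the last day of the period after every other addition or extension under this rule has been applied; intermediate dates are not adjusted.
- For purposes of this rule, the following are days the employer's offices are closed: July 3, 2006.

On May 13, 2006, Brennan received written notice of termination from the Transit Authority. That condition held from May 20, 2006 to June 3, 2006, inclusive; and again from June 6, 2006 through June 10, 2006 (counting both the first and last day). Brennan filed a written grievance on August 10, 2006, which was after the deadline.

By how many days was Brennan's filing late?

37 days

1 month after May 13, 2006 is June 13, 2006.
From May 20, 2006 through June 3, 2006 inclusive is 15 days; tolling adds 15 days: June 13, 2006 + 15 days = June 28, 2006.
From June 6, 2006 through June 10, 2006 inclusive is 5 days; tolling adds 5 days: June 28, 2006 + 5 days = July 3, 2006.
July 3, 2006 is a listed holiday. The next qualifying day is July 4, 2006.
The deadline is July 4, 2006; from July 4, 2006 to August 10, 2006 is 37 days.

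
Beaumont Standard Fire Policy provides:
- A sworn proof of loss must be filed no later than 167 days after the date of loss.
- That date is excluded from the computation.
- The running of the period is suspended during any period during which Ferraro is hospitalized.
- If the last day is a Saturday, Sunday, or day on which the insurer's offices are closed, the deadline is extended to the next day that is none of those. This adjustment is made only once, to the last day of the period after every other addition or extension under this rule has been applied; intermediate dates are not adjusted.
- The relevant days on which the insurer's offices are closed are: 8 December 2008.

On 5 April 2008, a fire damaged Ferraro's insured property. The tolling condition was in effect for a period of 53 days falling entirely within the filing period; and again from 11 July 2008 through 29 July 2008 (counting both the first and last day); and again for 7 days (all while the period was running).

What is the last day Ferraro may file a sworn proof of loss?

December 9, 2008

167 days after 5 April 2008 is September 19, 2008.
Tolling adds 53 days: September 19, 2008 + 53 days = November 11, 2008.
From July 11, 2008 through July 29, 2008 inclusive is 19 days; tolling adds 19 days: November 11, 2008 + 19 days = November 30, 2008.
Tolling adds 7 days: November 30, 2008 + 7 days = December 7, 2008.
December 7, 2008 is Sunday; December 8, 2008 is a listed holiday. The next qualifying day is December 9, 2008.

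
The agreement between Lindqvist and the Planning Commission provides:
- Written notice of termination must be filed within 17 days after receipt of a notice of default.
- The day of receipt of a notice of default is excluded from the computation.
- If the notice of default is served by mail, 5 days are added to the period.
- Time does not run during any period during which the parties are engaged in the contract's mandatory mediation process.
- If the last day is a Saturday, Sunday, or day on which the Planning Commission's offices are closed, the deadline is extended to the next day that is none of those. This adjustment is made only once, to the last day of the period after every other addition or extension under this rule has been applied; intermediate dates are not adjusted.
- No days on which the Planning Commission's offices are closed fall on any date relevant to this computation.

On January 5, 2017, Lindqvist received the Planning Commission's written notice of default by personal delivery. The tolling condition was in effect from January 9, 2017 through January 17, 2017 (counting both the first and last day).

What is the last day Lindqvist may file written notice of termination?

17 days after January 5, 2017 is January 22, 2017.
Service was not by mail, so no mail extension applies.
From January 9, 2017 through January 17, 2017 inclusive is 9 days; tolling adds 9 days: January 22, 2017 + 9 days = January 31, 2017.
January 31, 2017 is a Tuesday and not a day on which the Planning Commission's offices are closed, so no extension applies.

January 31, 2017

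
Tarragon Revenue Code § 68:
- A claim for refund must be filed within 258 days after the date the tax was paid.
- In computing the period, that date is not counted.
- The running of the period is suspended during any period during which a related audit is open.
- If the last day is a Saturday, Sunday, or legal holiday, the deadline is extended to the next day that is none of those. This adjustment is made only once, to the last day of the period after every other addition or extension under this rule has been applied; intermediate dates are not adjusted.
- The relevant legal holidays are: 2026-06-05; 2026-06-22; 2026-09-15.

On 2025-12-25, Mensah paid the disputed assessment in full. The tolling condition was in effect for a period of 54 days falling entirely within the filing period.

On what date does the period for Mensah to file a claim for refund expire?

November 2, 2026

258 days after 2025-12-25 is September 9, 2026.
Tolling adds 54 days: September 9, 2026 + 54 days = November 2, 2026.
November 2, 2026 is a Monday and not a legal holiday, so no extension applies.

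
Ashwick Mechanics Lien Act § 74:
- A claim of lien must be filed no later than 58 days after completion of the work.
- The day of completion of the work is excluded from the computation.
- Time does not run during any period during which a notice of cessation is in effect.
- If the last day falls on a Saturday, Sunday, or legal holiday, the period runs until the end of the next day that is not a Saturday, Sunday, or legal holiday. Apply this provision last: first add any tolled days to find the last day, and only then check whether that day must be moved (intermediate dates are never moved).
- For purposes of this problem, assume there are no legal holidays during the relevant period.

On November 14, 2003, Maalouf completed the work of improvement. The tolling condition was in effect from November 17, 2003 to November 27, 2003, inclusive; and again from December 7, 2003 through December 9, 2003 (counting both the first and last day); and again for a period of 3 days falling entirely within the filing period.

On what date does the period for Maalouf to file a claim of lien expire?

January 28, 2004

58 days after November 14, 2003 is January 11, 2004.
From November 17, 2003 through November 27, 2003 inclusive is 11 days; tolling adds 11 days: January 11, 2004 + 11 days = January 22, 2004.
From December 7, 2003 through December 9, 2003 inclusive is 3 days; tolling adds 3 days: January 22, 2004 + 3 days = January 25, 2004.
Tolling adds 3 days: January 25, 2004 + 3 days = January 28, 2004.
January 28, 2004 is a Wednesday and not a legal holiday, so no extension applies.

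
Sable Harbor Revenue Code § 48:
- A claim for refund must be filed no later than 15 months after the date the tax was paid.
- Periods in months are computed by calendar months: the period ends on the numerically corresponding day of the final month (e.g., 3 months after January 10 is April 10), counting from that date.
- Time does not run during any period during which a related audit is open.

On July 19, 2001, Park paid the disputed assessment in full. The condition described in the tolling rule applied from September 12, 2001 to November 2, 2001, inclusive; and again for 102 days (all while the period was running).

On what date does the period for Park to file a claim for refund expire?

March 22, 2003

15 months after July 19, 2001 is October 19, 2002.
From September 12, 2001 through November 2, 2001 inclusive is 52 days; tolling adds 52 days: October 19, 2002 + 52 days = December 10, 2002.
Tolling adds 102 days: December 10, 2002 + 102 days = March 22, 2003.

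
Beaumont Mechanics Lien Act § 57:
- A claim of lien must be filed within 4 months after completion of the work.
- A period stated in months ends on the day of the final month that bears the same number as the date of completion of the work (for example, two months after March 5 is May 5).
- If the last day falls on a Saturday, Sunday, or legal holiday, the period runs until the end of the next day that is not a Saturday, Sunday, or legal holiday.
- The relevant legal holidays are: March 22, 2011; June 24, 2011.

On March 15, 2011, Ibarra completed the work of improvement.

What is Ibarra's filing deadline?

July 15, 2011

4 months after March 15, 2011 is July 15, 2011.
July 15, 2011 is a Friday and not a legal holiday, so no extension applies.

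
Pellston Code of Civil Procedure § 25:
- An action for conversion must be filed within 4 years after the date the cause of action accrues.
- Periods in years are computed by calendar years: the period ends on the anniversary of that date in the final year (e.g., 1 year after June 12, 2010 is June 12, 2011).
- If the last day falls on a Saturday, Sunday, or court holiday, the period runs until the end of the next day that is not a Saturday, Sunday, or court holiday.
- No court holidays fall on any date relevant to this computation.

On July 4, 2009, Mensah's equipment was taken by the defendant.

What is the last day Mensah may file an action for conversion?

4 years after July 4, 2009 is July 4, 2013.
July 4, 2013 is a Thursday and not a court holiday, so no extension applies.

July 4, 2013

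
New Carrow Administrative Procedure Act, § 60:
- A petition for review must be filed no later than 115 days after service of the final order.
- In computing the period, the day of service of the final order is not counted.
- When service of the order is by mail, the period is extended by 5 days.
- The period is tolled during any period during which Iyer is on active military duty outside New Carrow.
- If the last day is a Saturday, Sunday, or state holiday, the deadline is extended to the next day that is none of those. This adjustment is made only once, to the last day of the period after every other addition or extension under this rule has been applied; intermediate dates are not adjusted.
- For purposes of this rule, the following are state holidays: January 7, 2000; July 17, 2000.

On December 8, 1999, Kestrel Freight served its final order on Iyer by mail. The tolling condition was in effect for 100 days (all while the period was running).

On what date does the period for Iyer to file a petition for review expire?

115 days after December 8, 1999 is April 1, 2000.
Service was by mail, adding 5 days: April 1, 2000 + 5 days = April 6, 2000.
Tolling adds 100 days: April 6, 2000 + 100 days = July 15, 2000.
July 15, 2000 is Saturday; July 16, 2000 is Sunday; July 17, 2000 is a listed holiday. The next qualifying day is July 18, 2000.

July 18, 2000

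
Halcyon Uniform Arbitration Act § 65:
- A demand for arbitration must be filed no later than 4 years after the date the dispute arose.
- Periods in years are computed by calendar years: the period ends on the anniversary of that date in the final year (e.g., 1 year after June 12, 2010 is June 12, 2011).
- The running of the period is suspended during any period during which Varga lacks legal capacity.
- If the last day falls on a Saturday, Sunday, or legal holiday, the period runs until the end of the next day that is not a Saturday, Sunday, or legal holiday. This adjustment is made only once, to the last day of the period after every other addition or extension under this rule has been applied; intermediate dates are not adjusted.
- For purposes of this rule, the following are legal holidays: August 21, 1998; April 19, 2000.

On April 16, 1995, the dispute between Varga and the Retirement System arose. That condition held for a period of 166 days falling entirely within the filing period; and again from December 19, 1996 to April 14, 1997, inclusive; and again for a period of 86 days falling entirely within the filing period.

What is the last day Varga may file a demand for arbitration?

4 years after April 16, 1995 is April 16, 1999.
Tolling adds 166 days: April 16, 1999 + 166 days = September 29, 1999.
From December 19, 1996 through April 14, 1997 inclusive is 117 days; tolling adds 117 days: September 29, 1999 + 117 days = January 24, 2000.
Tolling adds 86 days: January 24, 2000 + 86 days = April 19, 2000.
April 19, 2000 is a listed holiday. The next qualifying day is April 20, 2000.

April 20, 2000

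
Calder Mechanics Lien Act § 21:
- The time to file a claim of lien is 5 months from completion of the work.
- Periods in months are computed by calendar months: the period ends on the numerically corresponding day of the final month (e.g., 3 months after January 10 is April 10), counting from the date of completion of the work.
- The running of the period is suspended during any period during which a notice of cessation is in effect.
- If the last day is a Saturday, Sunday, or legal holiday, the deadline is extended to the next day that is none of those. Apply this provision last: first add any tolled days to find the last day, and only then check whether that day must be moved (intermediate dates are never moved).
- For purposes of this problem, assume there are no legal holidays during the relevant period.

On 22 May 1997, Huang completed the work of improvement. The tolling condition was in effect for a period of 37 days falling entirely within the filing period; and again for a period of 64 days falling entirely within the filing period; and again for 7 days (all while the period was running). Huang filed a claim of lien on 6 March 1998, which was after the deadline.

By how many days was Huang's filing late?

25 days

5 months after 22 May 1997 is October 22, 1997.
Tolling adds 37 days: October 22, 1997 + 37 days = November 28, 1997.
Tolling adds 64 days: November 28, 1997 + 64 days = January 31, 1998.
Tolling adds 7 days: January 31, 1998 + 7 days = February 7, 1998.
February 7, 1998 is Saturday; February 8, 1998 is Sunday. The next qualifying day is February 9, 1998.
The deadline is February 9, 1998; from February 9, 1998 to March 6, 1998 is 25 days.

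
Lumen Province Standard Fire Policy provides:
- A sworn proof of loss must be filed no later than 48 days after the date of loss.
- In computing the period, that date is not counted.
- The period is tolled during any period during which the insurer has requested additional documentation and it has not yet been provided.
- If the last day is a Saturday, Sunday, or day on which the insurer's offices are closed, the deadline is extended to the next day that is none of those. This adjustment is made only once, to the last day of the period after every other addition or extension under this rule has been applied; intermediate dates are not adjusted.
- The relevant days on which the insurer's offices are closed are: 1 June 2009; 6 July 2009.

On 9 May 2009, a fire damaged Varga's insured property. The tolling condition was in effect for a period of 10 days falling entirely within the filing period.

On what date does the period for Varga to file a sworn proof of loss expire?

48 days after 9 May 2009 is June 26, 2009.
Tolling adds 10 days: June 26, 2009 + 10 days = July 6, 2009.
July 6, 2009 is a listed holiday. The next qualifying day is July 7, 2009.

July 7, 2009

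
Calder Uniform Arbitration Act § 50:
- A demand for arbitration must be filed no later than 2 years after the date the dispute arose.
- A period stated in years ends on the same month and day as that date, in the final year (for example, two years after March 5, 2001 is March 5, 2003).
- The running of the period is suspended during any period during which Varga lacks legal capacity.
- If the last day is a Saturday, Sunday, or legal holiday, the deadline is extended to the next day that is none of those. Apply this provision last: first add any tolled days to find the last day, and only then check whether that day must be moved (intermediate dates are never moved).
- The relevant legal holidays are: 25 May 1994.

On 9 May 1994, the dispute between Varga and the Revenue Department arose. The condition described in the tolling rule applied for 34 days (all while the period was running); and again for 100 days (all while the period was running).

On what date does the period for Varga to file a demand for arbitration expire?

2 years after 9 May 1994 is May 9, 1996.
Tolling adds 34 days: May 9, 1996 + 34 days = June 12, 1996.
Tolling adds 100 days: June 12, 1996 + 100 days = September 20, 1996.
September 20, 1996 is a Friday and not a legal holiday, so no extension applies.

September 20, 1996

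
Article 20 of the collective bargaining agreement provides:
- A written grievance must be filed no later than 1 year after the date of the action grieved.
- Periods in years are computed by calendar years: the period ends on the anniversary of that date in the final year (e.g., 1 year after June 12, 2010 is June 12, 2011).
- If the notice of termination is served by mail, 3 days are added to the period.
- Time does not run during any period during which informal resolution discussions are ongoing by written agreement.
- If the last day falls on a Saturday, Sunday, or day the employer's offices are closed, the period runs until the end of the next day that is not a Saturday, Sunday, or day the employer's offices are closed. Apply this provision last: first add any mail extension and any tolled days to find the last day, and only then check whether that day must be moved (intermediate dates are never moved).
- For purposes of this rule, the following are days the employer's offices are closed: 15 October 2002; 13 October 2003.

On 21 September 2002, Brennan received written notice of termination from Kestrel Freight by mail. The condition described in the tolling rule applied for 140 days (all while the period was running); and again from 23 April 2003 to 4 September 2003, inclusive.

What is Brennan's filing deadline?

1 year after 21 September 2002 is September 21, 2003.
Service was by mail, adding 3 days: September 21, 2003 + 3 days = September 24, 2003.
Tolling adds 140 days: September 24, 2003 + 140 days = February 11, 2004.
From April 23, 2003 through September 4, 2003 inclusive is 135 days; tolling adds 135 days: February 11, 2004 + 135 days = June 25, 2004.
June 25, 2004 is a Friday and not a day the employer's offices are closed, so no extension applies.

June 25, 2004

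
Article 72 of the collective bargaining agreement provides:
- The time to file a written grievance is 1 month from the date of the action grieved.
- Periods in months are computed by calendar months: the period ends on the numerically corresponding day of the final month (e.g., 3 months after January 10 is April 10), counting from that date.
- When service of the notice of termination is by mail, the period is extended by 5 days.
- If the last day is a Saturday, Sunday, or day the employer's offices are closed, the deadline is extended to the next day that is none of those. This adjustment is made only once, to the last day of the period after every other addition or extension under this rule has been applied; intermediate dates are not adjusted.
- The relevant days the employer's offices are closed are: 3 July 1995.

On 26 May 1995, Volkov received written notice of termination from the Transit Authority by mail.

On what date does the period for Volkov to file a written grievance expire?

1 month after 26 May 1995 is June 26, 1995.
Service was by mail, adding 5 days: June 26, 1995 + 5 days = July 1, 1995.
July 1, 1995 is Saturday; July 2, 1995 is Sunday; July 3, 1995 is a listed holiday. The next qualifying day is July 4, 1995.

July 4, 1995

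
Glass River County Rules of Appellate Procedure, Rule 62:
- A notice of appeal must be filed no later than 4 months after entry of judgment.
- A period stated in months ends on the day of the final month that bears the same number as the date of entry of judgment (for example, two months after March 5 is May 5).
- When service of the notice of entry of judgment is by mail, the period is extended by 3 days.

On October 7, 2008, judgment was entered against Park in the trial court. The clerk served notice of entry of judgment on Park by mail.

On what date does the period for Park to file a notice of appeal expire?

February 10, 2009

4 months after October 7, 2008 is February 7, 2009.
Service was by mail, adding 3 days: February 7, 2009 + 3 days = February 10, 2009.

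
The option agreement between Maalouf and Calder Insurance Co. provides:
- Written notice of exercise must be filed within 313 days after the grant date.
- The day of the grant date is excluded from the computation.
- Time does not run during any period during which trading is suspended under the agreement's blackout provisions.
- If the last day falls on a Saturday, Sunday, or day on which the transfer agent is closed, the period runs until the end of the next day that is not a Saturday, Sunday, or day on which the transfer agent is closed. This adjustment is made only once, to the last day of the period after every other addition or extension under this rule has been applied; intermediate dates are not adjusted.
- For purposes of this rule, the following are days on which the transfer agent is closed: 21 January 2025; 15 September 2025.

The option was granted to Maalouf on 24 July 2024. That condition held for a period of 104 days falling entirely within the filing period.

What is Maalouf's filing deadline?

313 days after 24 July 2024 is June 2, 2025.
Tolling adds 104 days: June 2, 2025 + 104 days = September 14, 2025.
September 14, 2025 is Sunday; September 15, 2025 is a listed holiday. The next qualifying day is September 16, 2025.

September 16, 2025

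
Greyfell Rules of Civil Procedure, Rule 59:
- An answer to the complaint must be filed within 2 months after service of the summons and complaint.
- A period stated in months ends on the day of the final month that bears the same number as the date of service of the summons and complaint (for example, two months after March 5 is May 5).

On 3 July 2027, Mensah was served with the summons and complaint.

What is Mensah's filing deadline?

2 months after 3 July 2027 is September 3, 2027.

September 3, 2027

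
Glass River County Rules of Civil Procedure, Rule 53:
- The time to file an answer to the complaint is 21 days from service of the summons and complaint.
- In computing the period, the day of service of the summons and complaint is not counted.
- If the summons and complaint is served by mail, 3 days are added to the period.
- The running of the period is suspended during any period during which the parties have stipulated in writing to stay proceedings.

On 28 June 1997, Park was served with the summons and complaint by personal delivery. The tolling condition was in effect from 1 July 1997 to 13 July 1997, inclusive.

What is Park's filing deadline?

August 1, 1997

21 days after 28 June 1997 is July 19, 1997.
Service was not by mail, so no mail extension applies.
From July 1, 1997 through July 13, 1997 inclusive is 13 days; tolling adds 13 days: July 19, 1997 + 13 days = August 1, 1997.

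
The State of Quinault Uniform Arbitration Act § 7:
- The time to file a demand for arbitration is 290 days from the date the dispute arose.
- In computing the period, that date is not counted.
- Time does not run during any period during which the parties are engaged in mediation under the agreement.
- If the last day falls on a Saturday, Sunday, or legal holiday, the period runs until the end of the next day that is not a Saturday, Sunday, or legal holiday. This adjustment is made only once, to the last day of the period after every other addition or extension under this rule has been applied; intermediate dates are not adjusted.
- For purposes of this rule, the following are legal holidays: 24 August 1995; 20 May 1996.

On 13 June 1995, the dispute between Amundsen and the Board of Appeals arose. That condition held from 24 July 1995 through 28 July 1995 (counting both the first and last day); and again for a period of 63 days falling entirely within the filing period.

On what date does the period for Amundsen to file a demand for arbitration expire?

290 days after 13 June 1995 is March 29, 1996.
From July 24, 1995 through July 28, 1995 inclusive is 5 days; tolling adds 5 days: March 29, 1996 + 5 days = April 3, 1996.
Tolling adds 63 days: April 3, 1996 + 63 days = June 5, 1996.
June 5, 1996 is a Wednesday and not a legal holiday, so no extension applies.

June 5, 1996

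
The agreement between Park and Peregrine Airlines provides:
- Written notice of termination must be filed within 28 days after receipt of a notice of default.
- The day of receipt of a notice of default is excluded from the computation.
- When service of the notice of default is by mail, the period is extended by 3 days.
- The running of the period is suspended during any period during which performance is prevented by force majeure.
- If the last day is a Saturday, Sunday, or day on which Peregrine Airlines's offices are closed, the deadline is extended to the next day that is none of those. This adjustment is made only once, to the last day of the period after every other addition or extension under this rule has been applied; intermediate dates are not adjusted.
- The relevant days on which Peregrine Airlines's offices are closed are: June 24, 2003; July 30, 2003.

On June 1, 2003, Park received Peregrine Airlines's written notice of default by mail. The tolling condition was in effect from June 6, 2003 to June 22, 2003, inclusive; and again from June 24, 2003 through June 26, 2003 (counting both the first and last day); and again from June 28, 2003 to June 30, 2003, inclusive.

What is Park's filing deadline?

28 days after June 1, 2003 is June 29, 2003.
Service was by mail, adding 3 days: June 29, 2003 + 3 days = July 2, 2003.
From June 6, 2003 through June 22, 2003 inclusive is 17 days; tolling adds 17 days: July 2, 2003 + 17 days = July 19, 2003.
From June 24, 2003 through June 26, 2003 inclusive is 3 days; tolling adds 3 days: July 19, 2003 + 3 days = July 22, 2003.
From June 28, 2003 through June 30, 2003 inclusive is 3 days; tolling adds 3 days: July 22, 2003 + 3 days = July 25, 2003.
July 25, 2003 is a Friday and not a day on which Peregrine Airlines's offices are closed, so no extension applies.

July 25, 2003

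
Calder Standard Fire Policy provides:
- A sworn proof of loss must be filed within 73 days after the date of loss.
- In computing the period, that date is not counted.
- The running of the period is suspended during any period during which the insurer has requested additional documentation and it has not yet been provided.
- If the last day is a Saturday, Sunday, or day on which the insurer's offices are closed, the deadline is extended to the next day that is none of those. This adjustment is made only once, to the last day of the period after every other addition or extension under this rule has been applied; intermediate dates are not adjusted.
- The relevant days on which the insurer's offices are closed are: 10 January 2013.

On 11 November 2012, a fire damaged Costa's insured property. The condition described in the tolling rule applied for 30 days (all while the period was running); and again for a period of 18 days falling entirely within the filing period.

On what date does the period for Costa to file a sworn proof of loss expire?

March 12, 2013

73 days after 11 November 2012 is January 23, 2013.
Tolling adds 30 days: January 23, 2013 + 30 days = February 22, 2013.
Tolling adds 18 days: February 22, 2013 + 18 days = March 12, 2013.
March 12, 2013 is a Tuesday and not a day on which the insurer's offices are closed, so no extension applies.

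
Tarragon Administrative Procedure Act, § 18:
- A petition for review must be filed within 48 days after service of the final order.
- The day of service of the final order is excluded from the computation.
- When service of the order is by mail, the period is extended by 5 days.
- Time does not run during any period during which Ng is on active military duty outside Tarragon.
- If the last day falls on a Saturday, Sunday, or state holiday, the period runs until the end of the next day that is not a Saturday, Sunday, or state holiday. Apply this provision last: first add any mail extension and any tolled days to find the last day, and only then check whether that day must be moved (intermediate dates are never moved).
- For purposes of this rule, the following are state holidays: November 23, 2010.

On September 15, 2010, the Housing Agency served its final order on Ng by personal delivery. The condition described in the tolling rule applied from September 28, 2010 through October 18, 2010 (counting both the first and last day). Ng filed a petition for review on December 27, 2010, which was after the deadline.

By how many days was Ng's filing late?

33 days

48 days after September 15, 2010 is November 2, 2010.
Service was not by mail, so no mail extension applies.
From September 28, 2010 through October 18, 2010 inclusive is 21 days; tolling adds 21 days: November 2, 2010 + 21 days = November 23, 2010.
November 23, 2010 is a listed holiday. The next qualifying day is November 24, 2010.
The deadline is November 24, 2010; from November 24, 2010 to December 27, 2010 is 33 days.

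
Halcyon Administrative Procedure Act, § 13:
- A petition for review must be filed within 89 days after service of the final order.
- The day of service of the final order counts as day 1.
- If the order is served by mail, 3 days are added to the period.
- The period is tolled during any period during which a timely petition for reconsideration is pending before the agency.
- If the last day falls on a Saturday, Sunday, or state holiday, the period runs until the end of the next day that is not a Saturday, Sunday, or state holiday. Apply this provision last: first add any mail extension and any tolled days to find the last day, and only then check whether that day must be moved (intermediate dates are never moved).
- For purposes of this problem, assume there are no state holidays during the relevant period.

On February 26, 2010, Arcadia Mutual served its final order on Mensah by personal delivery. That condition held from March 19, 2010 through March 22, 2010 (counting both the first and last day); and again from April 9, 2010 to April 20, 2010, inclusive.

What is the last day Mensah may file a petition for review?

June 10, 2010

Counting February 26, 2010 as day 1, day 89 is May 25, 2010.
Service was not by mail, so no mail extension applies.
From March 19, 2010 through March 22, 2010 inclusive is 4 days; tolling adds 4 days: May 25, 2010 + 4 days = May 29, 2010.
From April 9, 2010 through April 20, 2010 inclusive is 12 days; tolling adds 12 days: May 29, 2010 + 12 days = June 10, 2010.
June 10, 2010 is a Thursday and not a state holiday, so no extension applies.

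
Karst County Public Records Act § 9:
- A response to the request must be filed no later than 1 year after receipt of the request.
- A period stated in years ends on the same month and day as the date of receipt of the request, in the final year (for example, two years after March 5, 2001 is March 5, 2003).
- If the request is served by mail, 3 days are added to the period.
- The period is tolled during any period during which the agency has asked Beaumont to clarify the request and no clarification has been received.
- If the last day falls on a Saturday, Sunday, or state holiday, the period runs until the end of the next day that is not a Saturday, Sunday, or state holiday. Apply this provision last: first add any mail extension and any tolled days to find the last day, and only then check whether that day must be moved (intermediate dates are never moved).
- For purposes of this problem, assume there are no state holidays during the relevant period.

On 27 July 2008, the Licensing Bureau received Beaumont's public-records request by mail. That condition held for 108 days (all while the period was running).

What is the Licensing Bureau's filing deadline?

November 16, 2009

1 year after 27 July 2008 is July 27, 2009.
Service was by mail, adding 3 days: July 27, 2009 + 3 days = July 30, 2009.
Tolling adds 108 days: July 30, 2009 + 108 days = November 15, 2009.
November 15, 2009 is Sunday. The next qualifying day is November 16, 2009.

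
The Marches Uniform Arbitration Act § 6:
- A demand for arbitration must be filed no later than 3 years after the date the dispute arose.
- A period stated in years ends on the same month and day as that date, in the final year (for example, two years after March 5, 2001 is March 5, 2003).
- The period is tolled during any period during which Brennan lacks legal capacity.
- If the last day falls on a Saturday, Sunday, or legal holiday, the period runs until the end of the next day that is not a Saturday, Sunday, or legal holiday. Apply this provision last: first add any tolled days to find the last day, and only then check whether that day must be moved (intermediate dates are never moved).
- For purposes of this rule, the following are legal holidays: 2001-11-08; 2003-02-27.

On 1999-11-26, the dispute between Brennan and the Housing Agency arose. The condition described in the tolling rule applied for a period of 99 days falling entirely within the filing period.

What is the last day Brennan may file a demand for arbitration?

March 5, 2003

3 years after 1999-11-26 is November 26, 2002.
Tolling adds 99 days: November 26, 2002 + 99 days = March 5, 2003.
March 5, 2003 is a Wednesday and not a legal holiday, so no extension applies.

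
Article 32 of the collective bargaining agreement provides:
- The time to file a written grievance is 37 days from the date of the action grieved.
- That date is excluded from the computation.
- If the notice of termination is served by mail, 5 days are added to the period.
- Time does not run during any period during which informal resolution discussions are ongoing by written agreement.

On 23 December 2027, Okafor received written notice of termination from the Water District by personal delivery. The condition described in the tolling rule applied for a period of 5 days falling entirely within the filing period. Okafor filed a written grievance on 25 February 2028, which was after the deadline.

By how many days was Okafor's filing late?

37 days after 23 December 2027 is January 29, 2028.
Service was not by mail, so no mail extension applies.
Tolling adds 5 days: January 29, 2028 + 5 days = February 3, 2028.
The deadline is February 3, 2028; from February 3, 2028 to February 25, 2028 is 22 days.

22 days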